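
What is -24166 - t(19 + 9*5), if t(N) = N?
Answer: -24230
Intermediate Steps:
-24166 - t(19 + 9*5) = -24166 - (19 + 9*5) = -24166 - (19 + 45) = -24166 - 1*64 = -24166 - 64 = -24230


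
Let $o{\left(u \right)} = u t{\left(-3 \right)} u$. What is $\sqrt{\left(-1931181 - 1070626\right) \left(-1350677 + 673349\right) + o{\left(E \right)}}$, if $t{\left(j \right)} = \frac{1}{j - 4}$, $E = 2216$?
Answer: $\frac{4 \sqrt{6226697142407}}{7} \approx 1.4259 \cdot 10^{6}$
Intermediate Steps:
$t{\left(j \right)} = \frac{1}{-4 + j}$
$o{\left(u \right)} = - \frac{u^{2}}{7}$ ($o{\left(u \right)} = \frac{u}{-4 - 3} u = \frac{u}{-7} u = u \left(- \frac{1}{7}\right) u = - \frac{u}{7} u = - \frac{u^{2}}{7}$)
$\sqrt{\left(-1931181 - 1070626\right) \left(-1350677 + 673349\right) + o{\left(E \right)}} = \sqrt{\left(-1931181 - 1070626\right) \left(-1350677 + 673349\right) - \frac{2216^{2}}{7}} = \sqrt{\left(-3001807\right) \left(-677328\right) - \frac{4910656}{7}} = \sqrt{2033207931696 - \frac{4910656}{7}} = \sqrt{\frac{14232450611216}{7}} = \frac{4 \sqrt{6226697142407}}{7}$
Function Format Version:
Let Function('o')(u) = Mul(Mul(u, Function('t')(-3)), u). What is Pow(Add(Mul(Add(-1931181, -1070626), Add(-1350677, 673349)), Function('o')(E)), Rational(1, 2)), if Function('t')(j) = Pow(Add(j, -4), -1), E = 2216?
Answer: Mul(Rational(4, 7), Pow(6226697142407, Rational(1, 2))) ≈ 1.4259e+6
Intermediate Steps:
Function('t')(j) = Pow(Add(-4, j), -1)
Function('o')(u) = Mul(Rational(-1, 7), Pow(u, 2)) (Function('o')(u) = Mul(Mul(u, Pow(Add(-4, -3), -1)), u) = Mul(Mul(u, Pow(-7, -1)), u) = Mul(Mul(u, Rational(-1, 7)), u) = Mul(Mul(Rational(-1, 7), u), u) = Mul(Rational(-1, 7), Pow(u, 2)))
Pow(Add(Mul(Add(-1931181, -1070626), Add(-1350677, 673349)), Function('o')(E)), Rational(1, 2)) = Pow(Add(Mul(Add(-1931181, -1070626), Add(-1350677, 673349)), Mul(Rational(-1, 7), Pow(2216, 2))), Rational(1, 2)) = Pow(Add(Mul(-3001807, -677328), Mul(Rational(-1, 7), 4910656)), Rational(1, 2)) = Pow(Add(2033207931696, Rational(-4910656, 7)), Rational(1, 2)) = Pow(Rational(14232450611216, 7), Rational(1, 2)) = Mul(Rational(4, 7), Pow(6226697142407, Rational(1, 2)))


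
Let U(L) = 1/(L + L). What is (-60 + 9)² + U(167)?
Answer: 868735/334 ≈ 2601.0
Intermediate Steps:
U(L) = 1/(2*L)
(-60 + 9)² + U(167) = (-60 + 9)² + (½)/167 = (-51)² + (½)*(1/167) = 2601 + 1/334 = 868735/334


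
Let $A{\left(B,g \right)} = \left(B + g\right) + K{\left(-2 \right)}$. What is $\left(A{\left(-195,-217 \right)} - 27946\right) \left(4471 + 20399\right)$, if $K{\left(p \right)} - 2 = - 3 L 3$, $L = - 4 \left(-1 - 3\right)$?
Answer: $-708795000$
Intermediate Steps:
$L = 16$ ($L = \left(-4\right) \left(-4\right) = 16$)
$K{\left(p \right)} = -142$ ($K{\left(p \right)} = 2 + \left(-3\right) 16 \cdot 3 = 2 - 144 = -142$)
$A{\left(B,g \right)} = -142 + B + g$ ($A{\left(B,g \right)} = \left(B + g\right) - 142 = -142 + B + g$)
$\left(A{\left(-195,-217 \right)} - 27946\right) \left(4471 + 20399\right) = \left(\left(-142 - 195 - 217\right) - 27946\right) \left(4471 + 20399\right) = \left(-554 - 27946\right) 24870 = \left(-28500\right) 24870 = -708795000$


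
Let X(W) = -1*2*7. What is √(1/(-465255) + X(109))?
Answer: I*√6871817405/22155 ≈ 3.7417*I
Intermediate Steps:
X(W) = -14 (X(W) = -2*7 = -14)
√(1/(-465255) + X(109)) = √(1/(-465255) - 14) = √(-1/465255 - 14) = √(-6513571/465255) = I*√6871817405/22155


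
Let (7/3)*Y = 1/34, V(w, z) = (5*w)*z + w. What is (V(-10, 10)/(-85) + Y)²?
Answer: 2047761/56644 ≈ 36.151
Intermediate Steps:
V(w, z) = w + 5*w*z (V(w, z) = 5*w*z + w = w + 5*w*z)
Y = 3/238 (Y = (3/7)/34 = (3/7)*(1/34) = 3/238 ≈ 0.012605)
(V(-10, 10)/(-85) + Y)² = (-10*(1 + 5*10)/(-85) + 3/238)² = (-10*(1 + 50)*(-1/85) + 3/238)² = (-10*51*(-1/85) + 3/238)² = (-510*(-1/85) + 3/238)² = (6 + 3/238)² = (1431/238)² = 2047761/56644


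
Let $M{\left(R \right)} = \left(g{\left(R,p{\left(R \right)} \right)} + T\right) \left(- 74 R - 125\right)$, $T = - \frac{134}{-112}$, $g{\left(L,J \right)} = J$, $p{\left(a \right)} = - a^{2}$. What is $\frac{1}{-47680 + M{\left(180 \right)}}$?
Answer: $\frac{56}{24391037105} \approx 2.2959 \cdot 10^{-9}$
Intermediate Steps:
$T = \frac{67}{56}$ ($T = \left(-134\right) \left(- \frac{1}{112}\right) = \frac{67}{56} \approx 1.1964$)
$M{\left(R \right)} = \left(-125 - 74 R\right) \left(\frac{67}{56} - R^{2}\right)$ ($M{\left(R \right)} = \left(- R^{2} + \frac{67}{56}\right) \left(- 74 R - 125\right) = \left(\frac{67}{56} - R^{2}\right) \left(-125 - 74 R\right) = \left(-125 - 74 R\right) \left(\frac{67}{56} - R^{2}\right)$)
$\frac{1}{-47680 + M{\left(180 \right)}} = \frac{1}{-47680 + \left(- \frac{8375}{56} + 74 \cdot 180^{3} + 125 \cdot 180^{2} - \frac{111555}{7}\right)} = \frac{1}{-47680 + \left(- \frac{8375}{56} + 74 \cdot 5832000 + 125 \cdot 32400 - \frac{111555}{7}\right)} = \frac{1}{-47680 + \left(- \frac{8375}{56} + 431568000 + 4050000 - \frac{111555}{7}\right)} = \frac{1}{-47680 + \frac{24393707185}{56}} = \frac{1}{\frac{24391037105}{56}} = \frac{56}{24391037105}$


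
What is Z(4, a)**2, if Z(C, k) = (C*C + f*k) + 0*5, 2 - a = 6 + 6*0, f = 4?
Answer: 0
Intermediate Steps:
a = -4 (a = 2 - (6 + 6*0) = 2 - (6 + 0) = 2 - 1*6 = 2 - 6 = -4)
Z(C, k) = C**2 + 4*k (Z(C, k) = (C*C + 4*k) + 0*5 = (C**2 + 4*k) + 0 = C**2 + 4*k)
Z(4, a)**2 = (4**2 + 4*(-4))**2 = (16 - 16)**2 = 0**2 = 0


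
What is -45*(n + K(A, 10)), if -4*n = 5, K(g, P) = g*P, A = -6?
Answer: 11025/4 ≈ 2756.3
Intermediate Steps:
K(g, P) = P*g
n = -5/4 (n = -1/4*5 = -5/4 ≈ -1.2500)
-45*(n + K(A, 10)) = -45*(-5/4 + 10*(-6)) = -45*(-5/4 - 60) = -45*(-245/4) = 11025/4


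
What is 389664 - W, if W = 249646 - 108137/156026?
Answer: 1285091565/9178 ≈ 1.4002e+5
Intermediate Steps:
W = 2291244627/9178 (W = 249646 - 108137/156026 = 249646 - 1*6361/9178 = 249646 - 6361/9178 = 2291244627/9178 ≈ 2.4965e+5)
389664 - W = 389664 - 1*2291244627/9178 = 389664 - 2291244627/9178 = 1285091565/9178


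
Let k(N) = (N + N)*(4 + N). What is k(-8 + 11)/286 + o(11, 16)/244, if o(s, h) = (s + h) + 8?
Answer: 10129/34892 ≈ 0.29030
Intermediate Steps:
o(s, h) = 8 + h + s (o(s, h) = (h + s) + 8 = 8 + h + s)
k(N) = 2*N*(4 + N) (k(N) = (2*N)*(4 + N) = 2*N*(4 + N))
k(-8 + 11)/286 + o(11, 16)/244 = (2*(-8 + 11)*(4 + (-8 + 11)))/286 + (8 + 16 + 11)/244 = (2*3*(4 + 3))*(1/286) + 35*(1/244) = (2*3*7)*(1/286) + 35/244 = 42*(1/286) + 35/244 = 21/143 + 35/244 = 10129/34892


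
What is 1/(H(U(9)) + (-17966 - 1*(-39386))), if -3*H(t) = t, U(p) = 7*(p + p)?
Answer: 1/21378 ≈ 4.6777e-5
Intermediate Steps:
U(p) = 14*p (U(p) = 7*(2*p) = 14*p)
H(t) = -t/3
1/(H(U(9)) + (-17966 - 1*(-39386))) = 1/(-14*9/3 + (-17966 - 1*(-39386))) = 1/(-⅓*126 + (-17966 + 39386)) = 1/(-42 + 21420) = 1/21378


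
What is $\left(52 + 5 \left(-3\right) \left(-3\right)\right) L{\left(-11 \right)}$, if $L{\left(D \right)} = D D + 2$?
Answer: $11931$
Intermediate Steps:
$L{\left(D \right)} = 2 + D^{2}$ ($L{\left(D \right)} = D^{2} + 2 = 2 + D^{2}$)
$\left(52 + 5 \left(-3\right) \left(-3\right)\right) L{\left(-11 \right)} = \left(52 + 5 \left(-3\right) \left(-3\right)\right) \left(2 + \left(-11\right)^{2}\right) = \left(52 - -45\right) \left(2 + 121\right) = \left(52 + 45\right) 123 = 97 \cdot 123 = 11931$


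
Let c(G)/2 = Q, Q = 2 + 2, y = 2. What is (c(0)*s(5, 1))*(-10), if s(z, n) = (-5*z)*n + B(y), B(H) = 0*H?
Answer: 2000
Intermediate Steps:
B(H) = 0
Q = 4
s(z, n) = -5*n*z (s(z, n) = (-5*z)*n + 0 = -5*n*z + 0 = -5*n*z)
c(G) = 8 (c(G) = 2*4 = 8)
(c(0)*s(5, 1))*(-10) = (8*(-5*1*5))*(-10) = (8*(-25))*(-10) = -200*(-10) = 2000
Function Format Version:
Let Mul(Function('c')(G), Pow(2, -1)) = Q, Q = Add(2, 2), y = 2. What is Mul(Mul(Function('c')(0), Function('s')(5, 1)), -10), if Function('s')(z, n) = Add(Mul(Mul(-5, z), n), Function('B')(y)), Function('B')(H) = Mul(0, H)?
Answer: 2000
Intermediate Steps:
Function('B')(H) = 0
Q = 4
Function('s')(z, n) = Mul(-5, n, z) (Function('s')(z, n) = Add(Mul(Mul(-5, z), n), 0) = Add(Mul(-5, n, z), 0) = Mul(-5, n, z))
Function('c')(G) = 8 (Function('c')(G) = Mul(2, 4) = 8)
Mul(Mul(Function('c')(0), Function('s')(5, 1)), -10) = Mul(Mul(8, Mul(-5, 1, 5)), -10) = Mul(Mul(8, -25), -10) = Mul(-200, -10) = 2000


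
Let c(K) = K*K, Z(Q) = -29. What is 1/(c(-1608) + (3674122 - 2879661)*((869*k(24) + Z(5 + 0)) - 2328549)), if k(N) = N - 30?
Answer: -1/1854104140448 ≈ -5.3934e-13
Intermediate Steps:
k(N) = -30 + N
c(K) = K**2
1/(c(-1608) + (3674122 - 2879661)*((869*k(24) + Z(5 + 0)) - 2328549)) = 1/((-1608)**2 + (3674122 - 2879661)*((869*(-30 + 24) - 29) - 2328549)) = 1/(2585664 + 794461*((869*(-6) - 29) - 2328549)) = 1/(2585664 + 794461*((-5214 - 29) - 2328549)) = 1/(2585664 + 794461*(-5243 - 2328549)) = 1/(2585664 + 794461*(-2333792)) = 1/(2585664 - 1854106726112) = 1/(-1854104140448) = -1/1854104140448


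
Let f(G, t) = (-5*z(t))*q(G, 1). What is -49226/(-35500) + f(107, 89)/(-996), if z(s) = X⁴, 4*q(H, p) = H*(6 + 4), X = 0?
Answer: 24613/17750 ≈ 1.3866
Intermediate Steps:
q(H, p) = 5*H/2 (q(H, p) = (H*(6 + 4))/4 = (H*10)/4 = (10*H)/4 = 5*H/2)
z(s) = 0 (z(s) = 0⁴ = 0)
f(G, t) = 0 (f(G, t) = (-5*0)*(5*G/2) = 0*(5*G/2) = 0)
-49226/(-35500) + f(107, 89)/(-996) = -49226/(-35500) + 0/(-996) = -49226*(-1/35500) + 0*(-1/996) = 24613/17750 + 0 = 24613/17750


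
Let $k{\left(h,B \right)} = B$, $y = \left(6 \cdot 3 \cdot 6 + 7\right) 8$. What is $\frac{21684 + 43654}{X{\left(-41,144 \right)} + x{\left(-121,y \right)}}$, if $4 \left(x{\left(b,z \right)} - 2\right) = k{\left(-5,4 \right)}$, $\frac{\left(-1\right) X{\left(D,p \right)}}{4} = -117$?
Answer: $\frac{65338}{471} \approx 138.72$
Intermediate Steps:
$y = 920$ ($y = \left(18 \cdot 6 + 7\right) 8 = \left(108 + 7\right) 8 = 115 \cdot 8 = 920$)
$X{\left(D,p \right)} = 468$ ($X{\left(D,p \right)} = \left(-4\right) \left(-117\right) = 468$)
$x{\left(b,z \right)} = 3$ ($x{\left(b,z \right)} = 2 + \frac{1}{4} \cdot 4 = 2 + 1 = 3$)
$\frac{21684 + 43654}{X{\left(-41,144 \right)} + x{\left(-121,y \right)}} = \frac{21684 + 43654}{468 + 3} = \frac{65338}{471}$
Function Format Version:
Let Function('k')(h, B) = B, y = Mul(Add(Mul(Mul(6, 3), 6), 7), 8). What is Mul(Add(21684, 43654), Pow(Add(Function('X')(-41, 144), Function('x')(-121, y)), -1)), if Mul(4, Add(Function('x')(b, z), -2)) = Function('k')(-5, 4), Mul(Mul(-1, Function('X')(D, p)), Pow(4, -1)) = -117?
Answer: Rational(65338, 471) ≈ 138.72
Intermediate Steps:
y = 920 (y = Mul(Add(Mul(18, 6), 7), 8) = Mul(Add(108, 7), 8) = Mul(115, 8) = 920)
Function('X')(D, p) = 468 (Function('X')(D, p) = Mul(-4, -117) = 468)
Function('x')(b, z) = 3 (Function('x')(b, z) = Add(2, Mul(Rational(1, 4), 4)) = Add(2, 1) = 3)
Mul(Add(21684, 43654), Pow(Add(Function('X')(-41, 144), Function('x')(-121, y)), -1)) = Mul(Add(21684, 43654), Pow(Add(468, 3), -1)) = Mul(65338, Pow(471, -1)) = Mul(65338, Rational(1, 471)) = Rational(65338, 471)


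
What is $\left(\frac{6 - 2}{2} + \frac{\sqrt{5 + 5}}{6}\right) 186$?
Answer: $372 + 31 \sqrt{10} \approx 470.03$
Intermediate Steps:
$\left(\frac{6 - 2}{2} + \frac{\sqrt{5 + 5}}{6}\right) 186 = \left(\left(6 - 2\right) \frac{1}{2} + \sqrt{10} \cdot \frac{1}{6}\right) 186 = \left(4 \cdot \frac{1}{2} + \frac{\sqrt{10}}{6}\right) 186 = \left(2 + \frac{\sqrt{10}}{6}\right) 186 = 372 + 31 \sqrt{10}$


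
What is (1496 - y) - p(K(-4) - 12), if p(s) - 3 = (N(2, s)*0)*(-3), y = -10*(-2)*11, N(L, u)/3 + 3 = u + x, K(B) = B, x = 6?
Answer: 1273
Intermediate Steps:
N(L, u) = 9 + 3*u (N(L, u) = -9 + 3*(u + 6) = -9 + 3*(6 + u) = -9 + (18 + 3*u) = 9 + 3*u)
y = 220 (y = 20*11 = 220)
p(s) = 3 (p(s) = 3 + ((9 + 3*s)*0)*(-3) = 3 + 0*(-3) = 3 + 0 = 3)
(1496 - y) - p(K(-4) - 12) = (1496 - 1*220) - 1*3 = (1496 - 220) - 3 = 1276 - 3 = 1273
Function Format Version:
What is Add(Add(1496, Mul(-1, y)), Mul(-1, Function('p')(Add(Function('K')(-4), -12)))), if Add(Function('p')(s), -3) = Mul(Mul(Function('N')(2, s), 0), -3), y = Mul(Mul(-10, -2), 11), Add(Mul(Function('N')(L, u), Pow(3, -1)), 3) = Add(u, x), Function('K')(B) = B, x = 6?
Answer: 1273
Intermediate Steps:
Function('N')(L, u) = Add(9, Mul(3, u)) (Function('N')(L, u) = Add(-9, Mul(3, Add(u, 6))) = Add(-9, Mul(3, Add(6, u))) = Add(-9, Add(18, Mul(3, u))) = Add(9, Mul(3, u)))
y = 220 (y = Mul(20, 11) = 220)
Function('p')(s) = 3 (Function('p')(s) = Add(3, Mul(Mul(Add(9, Mul(3, s)), 0), -3)) = Add(3, Mul(0, -3)) = Add(3, 0) = 3)
Add(Add(1496, Mul(-1, y)), Mul(-1, Function('p')(Add(Function('K')(-4), -12)))) = Add(Add(1496, Mul(-1, 220)), Mul(-1, 3)) = Add(Add(1496, -220), -3) = Add(1276, -3) = 1273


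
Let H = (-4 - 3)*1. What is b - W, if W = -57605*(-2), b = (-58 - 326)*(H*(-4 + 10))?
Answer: -99082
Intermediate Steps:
H = -7 (H = -7*1 = -7)
b = 16128 (b = (-58 - 326)*(-7*(-4 + 10)) = -(-2688)*6 = -384*(-42) = 16128)
W = 115210
b - W = 16128 - 1*115210 = 16128 - 115210 = -99082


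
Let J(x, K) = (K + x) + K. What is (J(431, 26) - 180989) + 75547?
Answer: -104959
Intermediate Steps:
J(x, K) = x + 2*K
(J(431, 26) - 180989) + 75547 = ((431 + 2*26) - 180989) + 75547 = ((431 + 52) - 180989) + 75547 = (483 - 180989) + 75547 = -180506 + 75547 = -104959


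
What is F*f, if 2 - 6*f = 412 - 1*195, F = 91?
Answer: -19565/6 ≈ -3260.8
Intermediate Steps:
f = -215/6 (f = ⅓ - (412 - 1*195)/6 = ⅓ - (412 - 195)/6 = ⅓ - ⅙*217 = ⅓ - 217/6 = -215/6 ≈ -35.833)
F*f = 91*(-215/6) = -19565/6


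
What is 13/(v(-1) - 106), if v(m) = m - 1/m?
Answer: -13/106 ≈ -0.12264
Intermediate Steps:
13/(v(-1) - 106) = 13/((-1 - 1/(-1)) - 106) = 13/((-1 - 1*(-1)) - 106) = 13/((-1 + 1) - 106) = 13/(0 - 106) = 13/(-106) = 13*(-1/106) = -13/106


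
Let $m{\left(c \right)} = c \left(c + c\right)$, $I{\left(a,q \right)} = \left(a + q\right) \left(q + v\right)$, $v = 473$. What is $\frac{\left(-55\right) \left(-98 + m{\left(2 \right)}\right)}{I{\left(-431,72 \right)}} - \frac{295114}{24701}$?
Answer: $- \frac{11572559924}{966574831} \approx -11.973$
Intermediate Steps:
$I{\left(a,q \right)} = \left(473 + q\right) \left(a + q\right)$ ($I{\left(a,q \right)} = \left(a + q\right) \left(q + 473\right) = \left(a + q\right) \left(473 + q\right) = \left(473 + q\right) \left(a + q\right)$)
$m{\left(c \right)} = 2 c^{2}$ ($m{\left(c \right)} = c 2 c = 2 c^{2}$)
$\frac{\left(-55\right) \left(-98 + m{\left(2 \right)}\right)}{I{\left(-431,72 \right)}} - \frac{295114}{24701} = \frac{\left(-55\right) \left(-98 + 2 \cdot 2^{2}\right)}{72^{2} + 473 \left(-431\right) + 473 \cdot 72 - 31032} - \frac{295114}{24701} = \frac{\left(-55\right) \left(-98 + 2 \cdot 4\right)}{5184 - 203863 + 34056 - 31032} - \frac{295114}{24701} = \frac{\left(-55\right) \left(-98 + 8\right)}{-195655} - \frac{295114}{24701} = \left(-55\right) \left(-90\right) \left(- \frac{1}{195655}\right) - \frac{295114}{24701} = 4950 \left(- \frac{1}{195655}\right) - \frac{295114}{24701} = - \frac{990}{39131} - \frac{295114}{24701} = - \frac{11572559924}{966574831}$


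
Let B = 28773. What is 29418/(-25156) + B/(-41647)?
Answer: -974492517/523835966 ≈ -1.8603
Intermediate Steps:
29418/(-25156) + B/(-41647) = 29418/(-25156) + 28773/(-41647) = 29418*(-1/25156) + 28773*(-1/41647) = -14709/12578 - 28773/41647 = -974492517/523835966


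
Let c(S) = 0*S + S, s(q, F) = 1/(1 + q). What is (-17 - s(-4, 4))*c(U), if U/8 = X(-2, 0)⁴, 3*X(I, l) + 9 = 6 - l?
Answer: -400/3 ≈ -133.33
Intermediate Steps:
X(I, l) = -1 - l/3 (X(I, l) = -3 + (6 - l)/3 = -3 + (2 - l/3) = -1 - l/3)
U = 8 (U = 8*(-1 - ⅓*0)⁴ = 8*(-1 + 0)⁴ = 8*(-1)⁴ = 8*1 = 8)
c(S) = S (c(S) = 0 + S = S)
(-17 - s(-4, 4))*c(U) = (-17 - 1/(1 - 4))*8 = (-17 - 1/(-3))*8 = (-17 - 1*(-⅓))*8 = (-17 + ⅓)*8 = -50/3*8 = -400/3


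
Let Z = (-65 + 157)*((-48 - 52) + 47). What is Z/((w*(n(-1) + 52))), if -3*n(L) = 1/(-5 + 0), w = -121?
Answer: 73140/94501 ≈ 0.77396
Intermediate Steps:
n(L) = 1/15 (n(L) = -1/(3*(-5 + 0)) = -⅓/(-5) = -⅓*(-⅕) = 1/15)
Z = -4876 (Z = 92*(-100 + 47) = 92*(-53) = -4876)
Z/((w*(n(-1) + 52))) = -4876*(-1/(121*(1/15 + 52))) = -4876/((-121*781/15)) = -4876/(-94501/15) = -4876*(-15/94501) = 73140/94501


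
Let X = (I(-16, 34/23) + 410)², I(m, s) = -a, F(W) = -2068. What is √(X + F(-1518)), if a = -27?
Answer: 3*√20989 ≈ 434.63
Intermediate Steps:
I(m, s) = 27 (I(m, s) = -1*(-27) = 27)
X = 190969 (X = (27 + 410)² = 437² = 190969)
√(X + F(-1518)) = √(190969 - 2068) = √188901 = 3*√20989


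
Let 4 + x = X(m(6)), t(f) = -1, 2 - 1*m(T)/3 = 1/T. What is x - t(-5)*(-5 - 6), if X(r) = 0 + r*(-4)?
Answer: -37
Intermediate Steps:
m(T) = 6 - 3/T
X(r) = -4*r (X(r) = 0 - 4*r = -4*r)
x = -26 (x = -4 - 4*(6 - 3/6) = -4 - 4*(6 - 3*1/6) = -4 - 4*(6 - 1/2) = -4 - 4*11/2 = -4 - 22 = -26)
x - t(-5)*(-5 - 6) = -26 - (-1)*(-5 - 6) = -26 - (-1)*(-11) = -26 - 1*11 = -26 - 11 = -37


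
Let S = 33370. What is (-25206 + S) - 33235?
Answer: -25071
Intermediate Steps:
(-25206 + S) - 33235 = (-25206 + 33370) - 33235 = 8164 - 33235 = -25071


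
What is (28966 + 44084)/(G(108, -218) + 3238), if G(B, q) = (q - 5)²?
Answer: 73050/52967 ≈ 1.3792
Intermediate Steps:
G(B, q) = (-5 + q)²
(28966 + 44084)/(G(108, -218) + 3238) = (28966 + 44084)/((-5 - 218)² + 3238) = 73050/((-223)² + 3238) = 73050/(49729 + 3238) = 73050/52967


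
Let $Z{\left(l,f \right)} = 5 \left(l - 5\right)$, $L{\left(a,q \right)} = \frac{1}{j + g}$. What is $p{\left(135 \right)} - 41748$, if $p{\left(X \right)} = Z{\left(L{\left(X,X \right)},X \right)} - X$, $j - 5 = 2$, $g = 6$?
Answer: $- \frac{544799}{13} \approx -41908.0$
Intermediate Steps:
$j = 7$ ($j = 5 + 2 = 7$)
$L{\left(a,q \right)} = \frac{1}{13}$ ($L{\left(a,q \right)} = \frac{1}{7 + 6} = \frac{1}{13}$)
$Z{\left(l,f \right)} = -25 + 5 l$ ($Z{\left(l,f \right)} = 5 \left(-5 + l\right) = -25 + 5 l$)
$p{\left(X \right)} = - \frac{320}{13} - X$ ($p{\left(X \right)} = \left(-25 + 5 \cdot \frac{1}{13}\right) - X = \left(-25 + \frac{5}{13}\right) - X = - \frac{320}{13} - X$)
$p{\left(135 \right)} - 41748 = \left(- \frac{320}{13} - 135\right) - 41748 = - \frac{2075}{13} - 41748 = - \frac{544799}{13}$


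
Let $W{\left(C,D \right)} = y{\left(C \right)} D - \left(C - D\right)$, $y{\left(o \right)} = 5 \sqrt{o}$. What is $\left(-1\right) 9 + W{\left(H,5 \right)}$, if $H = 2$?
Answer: $-6 + 25 \sqrt{2} \approx 29.355$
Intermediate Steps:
$W{\left(C,D \right)} = D - C + 5 D \sqrt{C}$ ($W{\left(C,D \right)} = 5 \sqrt{C} D - \left(C - D\right) = 5 D \sqrt{C} - \left(C - D\right) = D - C + 5 D \sqrt{C}$)
$\left(-1\right) 9 + W{\left(H,5 \right)} = \left(-1\right) 9 + \left(5 - 2 + 5 \cdot 5 \sqrt{2}\right) = -9 + \left(5 - 2 + 25 \sqrt{2}\right) = -9 + \left(3 + 25 \sqrt{2}\right) = -6 + 25 \sqrt{2}$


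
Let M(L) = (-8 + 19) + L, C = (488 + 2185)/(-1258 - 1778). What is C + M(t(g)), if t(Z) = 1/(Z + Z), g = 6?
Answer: 704/69 ≈ 10.203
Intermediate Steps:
t(Z) = 1/(2*Z)
C = -81/92 (C = 2673/(-3036) = 2673*(-1/3036) = -81/92 ≈ -0.88043)
M(L) = 11 + L
C + M(t(g)) = -81/92 + (11 + (1/2)/6) = -81/92 + (11 + (1/2)*(1/6)) = -81/92 + (11 + 1/12) = -81/92 + 133/12 = 704/69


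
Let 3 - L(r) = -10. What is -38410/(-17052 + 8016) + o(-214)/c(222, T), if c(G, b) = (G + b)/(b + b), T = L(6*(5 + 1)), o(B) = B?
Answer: -20624977/1061730 ≈ -19.426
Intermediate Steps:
L(r) = 13 (L(r) = 3 - 1*(-10) = 3 + 10 = 13)
T = 13
c(G, b) = (G + b)/(2*b) (c(G, b) = (G + b)/((2*b)) = (G + b)*(1/(2*b)) = (G + b)/(2*b))
-38410/(-17052 + 8016) + o(-214)/c(222, T) = -38410/(-17052 + 8016) - 214*26/(222 + 13) = -38410/(-9036) - 214/((1/2)*(1/13)*235) = -38410*(-1/9036) - 214/235/26 = 19205/4518 - 214*26/235 = 19205/4518 - 5564/235 = -20624977/1061730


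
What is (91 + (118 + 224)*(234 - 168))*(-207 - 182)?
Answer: -8815907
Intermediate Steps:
(91 + (118 + 224)*(234 - 168))*(-207 - 182) = (91 + 342*66)*(-389) = (91 + 22572)*(-389) = 22663*(-389) = -8815907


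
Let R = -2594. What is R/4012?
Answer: -1297/2006 ≈ -0.64656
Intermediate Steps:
R/4012 = -2594/4012 = -2594*1/4012 = -1297/2006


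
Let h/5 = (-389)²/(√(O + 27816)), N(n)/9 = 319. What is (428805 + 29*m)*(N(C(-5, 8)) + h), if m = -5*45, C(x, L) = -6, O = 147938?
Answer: 1212365880 + 159749579700*√175754/87877 ≈ 1.9745e+9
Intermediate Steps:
N(n) = 2871 (N(n) = 9*319 = 2871)
m = -225
h = 756605*√175754/175754 (h = 5*((-389)²/(√(147938 + 27816))) = 5*(151321/(√175754)) = 5*(151321*(√175754/175754)) = 5*(151321*√175754/175754) = 756605*√175754/175754 ≈ 1804.7)
(428805 + 29*m)*(N(C(-5, 8)) + h) = (428805 + 29*(-225))*(2871 + 756605*√175754/175754) = (428805 - 6525)*(2871 + 756605*√175754/175754) = 422280*(2871 + 756605*√175754/175754) = 1212365880 + 159749579700*√175754/87877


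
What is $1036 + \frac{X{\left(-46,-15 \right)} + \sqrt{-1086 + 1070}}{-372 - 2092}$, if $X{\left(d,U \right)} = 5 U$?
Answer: $\frac{2552779}{2464} - \frac{i}{616} \approx 1036.0 - 0.0016234 i$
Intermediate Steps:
$1036 + \frac{X{\left(-46,-15 \right)} + \sqrt{-1086 + 1070}}{-372 - 2092} = 1036 + \frac{5 \left(-15\right) + \sqrt{-1086 + 1070}}{-372 - 2092} = 1036 + \frac{-75 + \sqrt{-16}}{-2464} = 1036 + \left(-75 + 4 i\right) \left(- \frac{1}{2464}\right) = 1036 + \left(\frac{75}{2464} - \frac{i}{616}\right) = \frac{2552779}{2464} - \frac{i}{616}$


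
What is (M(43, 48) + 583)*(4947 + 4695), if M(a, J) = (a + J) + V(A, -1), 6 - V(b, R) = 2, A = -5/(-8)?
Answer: 6537276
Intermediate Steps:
A = 5/8 (A = -5*(-⅛) = 5/8 ≈ 0.62500)
V(b, R) = 4 (V(b, R) = 6 - 1*2 = 6 - 2 = 4)
M(a, J) = 4 + J + a (M(a, J) = (a + J) + 4 = (J + a) + 4 = 4 + J + a)
(M(43, 48) + 583)*(4947 + 4695) = ((4 + 48 + 43) + 583)*(4947 + 4695) = (95 + 583)*9642 = 678*9642 = 6537276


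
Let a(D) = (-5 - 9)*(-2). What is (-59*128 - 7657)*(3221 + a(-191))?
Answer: -49414041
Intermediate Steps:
a(D) = 28 (a(D) = -14*(-2) = 28)
(-59*128 - 7657)*(3221 + a(-191)) = (-59*128 - 7657)*(3221 + 28) = (-7552 - 7657)*3249 = -15209*3249 = -49414041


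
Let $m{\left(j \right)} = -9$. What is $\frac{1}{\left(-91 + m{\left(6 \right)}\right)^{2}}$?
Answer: $\frac{1}{10000} \approx 0.0001$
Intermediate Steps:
$\frac{1}{\left(-91 + m{\left(6 \right)}\right)^{2}} = \frac{1}{\left(-91 - 9\right)^{2}} = \frac{1}{\left(-100\right)^{2}} = \frac{1}{10000}$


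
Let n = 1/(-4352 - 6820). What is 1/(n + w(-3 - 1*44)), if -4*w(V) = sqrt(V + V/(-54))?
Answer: -67032/2159101657 + 10401132*I*sqrt(14946)/2159101657 ≈ -3.1046e-5 + 0.58894*I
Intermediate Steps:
w(V) = -sqrt(318)*sqrt(V)/72 (w(V) = -sqrt(V + V/(-54))/4 = -sqrt(V + V*(-1/54))/4 = -sqrt(V - V/54)/4 = -sqrt(318)*sqrt(V)/18/4 = -sqrt(318)*sqrt(V)/72)
n = -1/11172 (n = 1/(-11172) = -1/11172 ≈ -8.9510e-5)
1/(n + w(-3 - 1*44)) = 1/(-1/11172 - sqrt(318)*sqrt(-3 - 1*44)/72) = 1/(-1/11172 - sqrt(318)*sqrt(-3 - 44)/72) = 1/(-1/11172 - sqrt(318)*sqrt(-47)/72) = 1/(-1/11172 - sqrt(318)*I*sqrt(47)/72) = 1/(-1/11172 - I*sqrt(14946)/72)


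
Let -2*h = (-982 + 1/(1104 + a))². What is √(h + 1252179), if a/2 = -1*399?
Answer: √288406449214/612 ≈ 877.51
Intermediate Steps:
a = -798 (a = 2*(-1*399) = 2*(-399) = -798)
h = -90294841081/187272 (h = -(-982 + 1/(1104 - 798))²/2 = -(-982 + 1/306)²/2 = -(-300491/306)²/2 = -½*90294841081/93636 = -90294841081/187272 ≈ -4.8216e+5)
√(h + 1252179) = √(-90294841081/187272 + 1252179) = √(144203224607/187272) = √288406449214/612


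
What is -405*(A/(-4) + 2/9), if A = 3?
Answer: 855/4 ≈ 213.75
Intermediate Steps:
-405*(A/(-4) + 2/9) = -405*(3/(-4) + 2/9) = -405*(3*(-¼) + 2*(⅑)) = -405*(-¾ + 2/9) = -405*(-19/36) = 855/4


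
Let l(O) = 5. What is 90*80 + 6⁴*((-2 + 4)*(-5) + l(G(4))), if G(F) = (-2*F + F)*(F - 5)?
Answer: 720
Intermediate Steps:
G(F) = -F*(-5 + F) (G(F) = (-F)*(-5 + F) = -F*(-5 + F))
90*80 + 6⁴*((-2 + 4)*(-5) + l(G(4))) = 90*80 + 6⁴*((-2 + 4)*(-5) + 5) = 7200 + 1296*(2*(-5) + 5) = 7200 + 1296*(-10 + 5) = 7200 + 1296*(-5) = 7200 - 6480 = 720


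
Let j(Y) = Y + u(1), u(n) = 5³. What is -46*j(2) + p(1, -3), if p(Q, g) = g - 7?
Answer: -5852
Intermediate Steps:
p(Q, g) = -7 + g
u(n) = 125
j(Y) = 125 + Y (j(Y) = Y + 125 = 125 + Y)
-46*j(2) + p(1, -3) = -46*(125 + 2) + (-7 - 3) = -46*127 - 10 = -5842 - 10 = -5852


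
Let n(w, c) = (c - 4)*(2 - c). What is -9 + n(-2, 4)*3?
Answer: -9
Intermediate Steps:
n(w, c) = (-4 + c)*(2 - c)
-9 + n(-2, 4)*3 = -9 + (-8 - 1*4**2 + 6*4)*3 = -9 + (-8 - 1*16 + 24)*3 = -9 + (-8 - 16 + 24)*3 = -9 + 0*3 = -9 + 0 = -9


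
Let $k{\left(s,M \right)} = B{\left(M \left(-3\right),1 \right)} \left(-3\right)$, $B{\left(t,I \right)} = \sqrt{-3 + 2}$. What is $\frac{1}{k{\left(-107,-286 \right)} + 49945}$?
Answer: $\frac{49945}{2494503034} + \frac{3 i}{2494503034} \approx 2.0022 \cdot 10^{-5} + 1.2026 \cdot 10^{-9} i$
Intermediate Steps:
$B{\left(t,I \right)} = i$ ($B{\left(t,I \right)} = \sqrt{-1} = i$)
$k{\left(s,M \right)} = - 3 i$ ($k{\left(s,M \right)} = i \left(-3\right) = - 3 i$)
$\frac{1}{k{\left(-107,-286 \right)} + 49945} = \frac{1}{- 3 i + 49945} = \frac{1}{49945 - 3 i} = \frac{49945 + 3 i}{2494503034}$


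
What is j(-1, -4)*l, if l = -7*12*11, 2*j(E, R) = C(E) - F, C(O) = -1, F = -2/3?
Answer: 154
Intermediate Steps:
F = -⅔ (F = -2*⅓ = -⅔ ≈ -0.66667)
j(E, R) = -⅙ (j(E, R) = (-1 - 1*(-⅔))/2 = (-1 + ⅔)/2 = (½)*(-⅓) = -⅙)
l = -924 (l = -84*11 = -924)
j(-1, -4)*l = -⅙*(-924) = 154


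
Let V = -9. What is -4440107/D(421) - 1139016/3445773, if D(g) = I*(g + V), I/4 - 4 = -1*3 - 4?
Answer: 5097989840869/5678633904 ≈ 897.75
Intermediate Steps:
I = -12 (I = 16 + 4*(-1*3 - 4) = 16 + 4*(-3 - 4) = 16 + 4*(-7) = 16 - 28 = -12)
D(g) = 108 - 12*g (D(g) = -12*(g - 9) = -12*(-9 + g) = 108 - 12*g)
-4440107/D(421) - 1139016/3445773 = -4440107/(108 - 12*421) - 1139016/3445773 = -4440107/(108 - 5052) - 1139016*1/3445773 = -4440107/(-4944) - 379672/1148591 = -4440107*(-1/4944) - 379672/1148591 = 4440107/4944 - 379672/1148591 = 5097989840869/5678633904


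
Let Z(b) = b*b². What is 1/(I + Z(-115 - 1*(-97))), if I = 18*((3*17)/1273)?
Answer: -1273/7423218 ≈ -0.00017149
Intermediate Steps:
Z(b) = b³
I = 918/1273 (I = 18*(51*(1/1273)) = 18*(51/1273) = 918/1273 ≈ 0.72113)
1/(I + Z(-115 - 1*(-97))) = 1/(918/1273 + (-115 - 1*(-97))³) = 1/(918/1273 + (-115 + 97)³) = 1/(918/1273 + (-18)³) = 1/(918/1273 - 5832) = 1/(-7423218/1273) = -1273/7423218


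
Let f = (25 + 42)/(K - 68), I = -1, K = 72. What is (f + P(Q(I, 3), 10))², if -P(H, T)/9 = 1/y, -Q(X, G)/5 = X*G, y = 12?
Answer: 256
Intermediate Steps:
Q(X, G) = -5*G*X (Q(X, G) = -5*X*G = -5*G*X)
P(H, T) = -¾ (P(H, T) = -9/12 = -9*1/12 = -¾)
f = 67/4 (f = (25 + 42)/(72 - 68) = 67/4 ≈ 16.750)
(f + P(Q(I, 3), 10))² = (67/4 - ¾)² = 16² = 256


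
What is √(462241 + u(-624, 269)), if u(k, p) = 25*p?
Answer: √468966 ≈ 684.81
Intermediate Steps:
√(462241 + u(-624, 269)) = √(462241 + 25*269) = √(462241 + 6725) = √468966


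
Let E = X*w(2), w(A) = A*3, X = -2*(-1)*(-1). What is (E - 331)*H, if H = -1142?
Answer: 391706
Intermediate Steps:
X = -2 (X = 2*(-1) = -2)
w(A) = 3*A
E = -12 (E = -6*2 = -2*6 = -12)
(E - 331)*H = (-12 - 331)*(-1142) = -343*(-1142) = 391706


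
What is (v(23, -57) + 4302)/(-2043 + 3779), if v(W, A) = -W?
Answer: 4279/1736 ≈ 2.4649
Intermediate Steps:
(v(23, -57) + 4302)/(-2043 + 3779) = (-1*23 + 4302)/(-2043 + 3779) = (-23 + 4302)/1736 = 4279*(1/1736) = 4279/1736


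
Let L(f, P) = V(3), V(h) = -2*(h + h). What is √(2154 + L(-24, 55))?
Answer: 3*√238 ≈ 46.282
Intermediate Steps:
V(h) = -4*h
L(f, P) = -12 (L(f, P) = -4*3 = -12)
√(2154 + L(-24, 55)) = √(2154 - 12) = √2142 = 3*√238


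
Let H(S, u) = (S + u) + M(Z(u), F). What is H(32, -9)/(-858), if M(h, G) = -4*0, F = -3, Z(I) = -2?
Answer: -23/858 ≈ -0.026807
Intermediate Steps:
M(h, G) = 0
H(S, u) = S + u (H(S, u) = (S + u) + 0 = S + u)
H(32, -9)/(-858) = (32 - 9)/(-858) = 23*(-1/858) = -23/858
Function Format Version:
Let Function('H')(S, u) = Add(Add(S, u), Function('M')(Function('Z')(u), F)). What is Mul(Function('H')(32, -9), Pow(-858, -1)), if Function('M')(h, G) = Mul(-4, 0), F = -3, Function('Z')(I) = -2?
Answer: Rational(-23, 858) ≈ -0.026807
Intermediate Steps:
Function('M')(h, G) = 0
Function('H')(S, u) = Add(S, u) (Function('H')(S, u) = Add(Add(S, u), 0) = Add(S, u))
Mul(Function('H')(32, -9), Pow(-858, -1)) = Mul(Add(32, -9), Pow(-858, -1)) = Mul(23, Rational(-1, 858)) = Rational(-23, 858)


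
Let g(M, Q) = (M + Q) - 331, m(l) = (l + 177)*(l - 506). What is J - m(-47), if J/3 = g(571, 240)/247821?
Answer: 5938617710/82607 ≈ 71890.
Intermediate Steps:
m(l) = (-506 + l)*(177 + l) (m(l) = (177 + l)*(-506 + l) = (-506 + l)*(177 + l))
g(M, Q) = -331 + M + Q
J = 480/82607 (J = 3*((-331 + 571 + 240)/247821) = 3*(480*(1/247821)) = 3*(160/82607) = 480/82607 ≈ 0.0058106)
J - m(-47) = 480/82607 - (-89562 + (-47)² - 329*(-47)) = 480/82607 - (-89562 + 2209 + 15463) = 480/82607 - 1*(-71890) = 480/82607 + 71890 = 5938617710/82607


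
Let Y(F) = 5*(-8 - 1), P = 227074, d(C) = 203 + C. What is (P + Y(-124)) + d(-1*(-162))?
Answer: 227394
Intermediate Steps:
Y(F) = -45 (Y(F) = 5*(-9) = -45)
(P + Y(-124)) + d(-1*(-162)) = (227074 - 45) + (203 - 1*(-162)) = 227029 + (203 + 162) = 227029 + 365 = 227394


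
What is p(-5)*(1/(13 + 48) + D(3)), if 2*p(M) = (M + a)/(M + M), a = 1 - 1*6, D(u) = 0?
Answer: 1/122 ≈ 0.0081967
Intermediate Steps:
a = -5 (a = 1 - 6 = -5)
p(M) = (-5 + M)/(4*M) (p(M) = ((M - 5)/(M + M))/2 = ((-5 + M)/((2*M)))/2 = ((-5 + M)*(1/(2*M)))/2 = ((-5 + M)/(2*M))/2 = (-5 + M)/(4*M))
p(-5)*(1/(13 + 48) + D(3)) = ((1/4)*(-5 - 5)/(-5))*(1/(13 + 48) + 0) = ((1/4)*(-1/5)*(-10))*(1/61 + 0) = (1/61 + 0)/2 = (1/2)*(1/61) = 1/122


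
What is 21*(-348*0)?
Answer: 0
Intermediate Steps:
21*(-348*0) = 21*0 = 0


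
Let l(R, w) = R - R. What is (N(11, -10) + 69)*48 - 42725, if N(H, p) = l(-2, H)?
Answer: -39413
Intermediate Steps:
l(R, w) = 0
N(H, p) = 0
(N(11, -10) + 69)*48 - 42725 = (0 + 69)*48 - 42725 = 69*48 - 42725 = 3312 - 42725 = -39413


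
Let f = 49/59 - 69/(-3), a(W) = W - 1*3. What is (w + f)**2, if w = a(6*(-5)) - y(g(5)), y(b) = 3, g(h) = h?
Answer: 515524/3481 ≈ 148.10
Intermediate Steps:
a(W) = -3 + W (a(W) = W - 3 = -3 + W)
w = -36 (w = (-3 + 6*(-5)) - 1*3 = (-3 - 30) - 3 = -33 - 3 = -36)
f = 1406/59 (f = 49*(1/59) - 69*(-1/3) = 49/59 + 23 = 1406/59 ≈ 23.831)
(w + f)**2 = (-36 + 1406/59)**2 = (-718/59)**2 = 515524/3481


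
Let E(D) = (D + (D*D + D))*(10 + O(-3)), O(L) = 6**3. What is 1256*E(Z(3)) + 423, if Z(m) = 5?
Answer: 9935383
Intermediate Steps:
O(L) = 216
E(D) = 226*D**2 + 452*D (E(D) = (D + (D*D + D))*(10 + 216) = (D + (D**2 + D))*226 = (D + (D + D**2))*226 = (D**2 + 2*D)*226 = 226*D**2 + 452*D)
1256*E(Z(3)) + 423 = 1256*(226*5*(2 + 5)) + 423 = 1256*(226*5*7) + 423 = 1256*7910 + 423 = 9934960 + 423 = 9935383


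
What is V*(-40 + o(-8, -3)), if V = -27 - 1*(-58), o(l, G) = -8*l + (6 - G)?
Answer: 1023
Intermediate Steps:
o(l, G) = 6 - G - 8*l
V = 31 (V = -27 + 58 = 31)
V*(-40 + o(-8, -3)) = 31*(-40 + (6 - 1*(-3) - 8*(-8))) = 31*(-40 + (6 + 3 + 64)) = 31*(-40 + 73) = 31*33 = 1023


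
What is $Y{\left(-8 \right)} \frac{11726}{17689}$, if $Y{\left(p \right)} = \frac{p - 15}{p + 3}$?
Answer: $\frac{269698}{88445} \approx 3.0493$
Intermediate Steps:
$Y{\left(p \right)} = \frac{-15 + p}{3 + p}$
$Y{\left(-8 \right)} \frac{11726}{17689} = \frac{-15 - 8}{3 - 8} \cdot \frac{11726}{17689} = \frac{1}{-5} \left(-23\right) 11726 \cdot \frac{1}{17689} = \left(- \frac{1}{5}\right) \left(-23\right) \frac{11726}{17689} = \frac{23}{5} \cdot \frac{11726}{17689} = \frac{269698}{88445}$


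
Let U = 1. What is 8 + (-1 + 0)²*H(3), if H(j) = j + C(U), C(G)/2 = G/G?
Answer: 13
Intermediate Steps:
C(G) = 2 (C(G) = 2*(G/G) = 2*1 = 2)
H(j) = 2 + j (H(j) = j + 2 = 2 + j)
8 + (-1 + 0)²*H(3) = 8 + (-1 + 0)²*(2 + 3) = 8 + (-1)²*5 = 8 + 1*5 = 8 + 5 = 13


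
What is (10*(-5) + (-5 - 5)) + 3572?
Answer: 3512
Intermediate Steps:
(10*(-5) + (-5 - 5)) + 3572 = (-50 - 10) + 3572 = -60 + 3572 = 3512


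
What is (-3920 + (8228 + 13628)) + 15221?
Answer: 33157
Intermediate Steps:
(-3920 + (8228 + 13628)) + 15221 = (-3920 + 21856) + 15221 = 17936 + 15221 = 33157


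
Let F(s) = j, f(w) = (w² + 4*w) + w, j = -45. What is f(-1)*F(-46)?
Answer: 180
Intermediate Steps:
f(w) = w² + 5*w
F(s) = -45
f(-1)*F(-46) = -(5 - 1)*(-45) = -1*4*(-45) = -4*(-45) = 180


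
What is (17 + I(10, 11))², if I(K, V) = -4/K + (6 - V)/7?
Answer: 309136/1225 ≈ 252.36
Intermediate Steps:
I(K, V) = 6/7 - 4/K - V/7 (I(K, V) = -4/K + (6 - V)*(⅐) = -4/K + (6/7 - V/7) = 6/7 - 4/K - V/7)
(17 + I(10, 11))² = (17 + (6/7 - 4/10 - ⅐*11))² = (17 + (6/7 - 4*⅒ - 11/7))² = (17 + (6/7 - ⅖ - 11/7))² = (17 - 39/35)² = (556/35)² = 309136/1225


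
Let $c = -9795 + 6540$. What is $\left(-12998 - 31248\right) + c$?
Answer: $-47501$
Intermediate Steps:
$c = -3255$
$\left(-12998 - 31248\right) + c = \left(-12998 - 31248\right) - 3255 = -44246 - 3255 = -47501$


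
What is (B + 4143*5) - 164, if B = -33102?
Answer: -12551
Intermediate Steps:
(B + 4143*5) - 164 = (-33102 + 4143*5) - 164 = (-33102 + 20715) - 164 = -12387 - 164 = -12551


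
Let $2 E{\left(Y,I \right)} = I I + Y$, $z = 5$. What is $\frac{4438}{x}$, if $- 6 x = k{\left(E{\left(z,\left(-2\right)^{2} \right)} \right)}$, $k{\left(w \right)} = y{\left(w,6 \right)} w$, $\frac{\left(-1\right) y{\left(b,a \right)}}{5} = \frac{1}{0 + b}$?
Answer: $\frac{26628}{5} \approx 5325.6$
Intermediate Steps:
$y{\left(b,a \right)} = - \frac{5}{b}$ ($y{\left(b,a \right)} = - \frac{5}{0 + b} = - \frac{5}{b}$)
$E{\left(Y,I \right)} = \frac{Y}{2} + \frac{I^{2}}{2}$ ($E{\left(Y,I \right)} = \frac{I I + Y}{2} = \frac{I^{2} + Y}{2} = \frac{Y + I^{2}}{2} = \frac{Y}{2} + \frac{I^{2}}{2}$)
$k{\left(w \right)} = -5$ ($k{\left(w \right)} = - \frac{5}{w} w = -5$)
$x = \frac{5}{6}$ ($x = \left(- \frac{1}{6}\right) \left(-5\right) = \frac{5}{6} \approx 0.83333$)
$\frac{4438}{x} = \frac{4438}{\frac{5}{6}} = 4438 \cdot \frac{6}{5} = \frac{26628}{5}$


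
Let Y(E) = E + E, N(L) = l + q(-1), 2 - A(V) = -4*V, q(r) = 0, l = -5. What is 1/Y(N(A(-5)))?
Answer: -⅒ ≈ -0.10000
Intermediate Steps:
A(V) = 2 + 4*V (A(V) = 2 - (-4)*V = 2 + 4*V)
N(L) = -5 (N(L) = -5 + 0 = -5)
Y(E) = 2*E
1/Y(N(A(-5))) = 1/(2*(-5)) = 1/(-10) = -⅒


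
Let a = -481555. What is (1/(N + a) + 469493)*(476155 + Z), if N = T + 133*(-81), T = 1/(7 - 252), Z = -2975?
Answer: 26796379839128755040/120620361 ≈ 2.2215e+11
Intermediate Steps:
T = -1/245 (T = 1/(-245) = -1/245 ≈ -0.0040816)
N = -2639386/245 (N = -1/245 + 133*(-81) = -1/245 - 10773 = -2639386/245 ≈ -10773.)
(1/(N + a) + 469493)*(476155 + Z) = (1/(-2639386/245 - 481555) + 469493)*(476155 - 2975) = (1/(-120620361/245) + 469493)*473180 = (-245/120620361 + 469493)*473180 = (56630415146728/120620361)*473180 = 26796379839128755040/120620361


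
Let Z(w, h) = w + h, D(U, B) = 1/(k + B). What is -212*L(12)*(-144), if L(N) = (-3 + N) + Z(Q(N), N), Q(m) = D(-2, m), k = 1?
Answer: 8364672/13 ≈ 6.4344e+5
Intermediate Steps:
D(U, B) = 1/(1 + B)
Q(m) = 1/(1 + m)
Z(w, h) = h + w
L(N) = -3 + 1/(1 + N) + 2*N (L(N) = (-3 + N) + (N + 1/(1 + N)) = -3 + 1/(1 + N) + 2*N)
-212*L(12)*(-144) = -212*(-2 - 1*12 + 2*12²)/(1 + 12)*(-144) = -212*(-2 - 12 + 2*144)/13*(-144) = -212*(-2 - 12 + 288)/13*(-144) = -212*274/13*(-144) = -58088/13*(-144) = 8364672/13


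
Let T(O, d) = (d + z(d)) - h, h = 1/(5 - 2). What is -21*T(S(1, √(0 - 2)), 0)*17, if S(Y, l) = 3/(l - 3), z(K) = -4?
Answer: 1547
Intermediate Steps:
h = ⅓ (h = 1/3 = ⅓ ≈ 0.33333)
S(Y, l) = 3/(-3 + l)
T(O, d) = -13/3 + d (T(O, d) = (d - 4) - 1*⅓ = (-4 + d) - ⅓ = -13/3 + d)
-21*T(S(1, √(0 - 2)), 0)*17 = -21*(-13/3 + 0)*17 = -21*(-13/3)*17 = 91*17 = 1547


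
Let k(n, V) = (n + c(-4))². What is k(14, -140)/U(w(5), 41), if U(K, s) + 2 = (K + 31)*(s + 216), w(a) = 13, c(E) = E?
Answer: 50/5653 ≈ 0.0088449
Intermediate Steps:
U(K, s) = -2 + (31 + K)*(216 + s) (U(K, s) = -2 + (K + 31)*(s + 216) = -2 + (31 + K)*(216 + s))
k(n, V) = (-4 + n)² (k(n, V) = (n - 4)² = (-4 + n)²)
k(14, -140)/U(w(5), 41) = (-4 + 14)²/(6694 + 31*41 + 216*13 + 13*41) = 10²/(6694 + 1271 + 2808 + 533) = 100/11306 = 100*(1/11306) = 50/5653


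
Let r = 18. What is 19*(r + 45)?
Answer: 1197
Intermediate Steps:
19*(r + 45) = 19*(18 + 45) = 19*63 = 1197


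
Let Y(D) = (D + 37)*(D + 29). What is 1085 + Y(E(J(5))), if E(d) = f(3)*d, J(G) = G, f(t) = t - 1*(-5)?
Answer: 6398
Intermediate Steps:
f(t) = 5 + t (f(t) = t + 5 = 5 + t)
E(d) = 8*d (E(d) = (5 + 3)*d = 8*d)
Y(D) = (29 + D)*(37 + D) (Y(D) = (37 + D)*(29 + D) = (29 + D)*(37 + D))
1085 + Y(E(J(5))) = 1085 + (1073 + (8*5)**2 + 66*(8*5)) = 1085 + (1073 + 40**2 + 66*40) = 1085 + (1073 + 1600 + 2640) = 1085 + 5313 = 6398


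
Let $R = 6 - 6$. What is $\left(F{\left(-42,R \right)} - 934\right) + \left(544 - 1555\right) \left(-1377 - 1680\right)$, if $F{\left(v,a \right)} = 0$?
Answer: $3089693$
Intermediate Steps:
$R = 0$ ($R = 6 - 6 = 0$)
$\left(F{\left(-42,R \right)} - 934\right) + \left(544 - 1555\right) \left(-1377 - 1680\right) = \left(0 - 934\right) + \left(544 - 1555\right) \left(-1377 - 1680\right) = -934 - -3090627 = -934 + 3090627 = 3089693$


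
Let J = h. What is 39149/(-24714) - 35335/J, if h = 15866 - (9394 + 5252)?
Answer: -92103097/3015108 ≈ -30.547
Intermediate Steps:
h = 1220 (h = 15866 - 1*14646 = 15866 - 14646 = 1220)
J = 1220
39149/(-24714) - 35335/J = 39149/(-24714) - 35335/1220 = 39149*(-1/24714) - 35335*1/1220 = -39149/24714 - 7067/244 = -92103097/3015108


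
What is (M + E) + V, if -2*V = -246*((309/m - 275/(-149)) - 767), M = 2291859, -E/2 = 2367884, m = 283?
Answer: -107015152232/42167 ≈ -2.5379e+6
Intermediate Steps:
E = -4735768 (E = -2*2367884 = -4735768)
V = -3962841429/42167 (V = -(-123)*((309/283 - 275/(-149)) - 767) = -(-123)*((309*(1/283) - 275*(-1/149)) - 767) = -(-123)*((309/283 + 275/149) - 767) = -(-123)*(123866/42167 - 767) = -(-123)*(-32218223)/42167 = -½*7925682858/42167 = -3962841429/42167 ≈ -93980.)
(M + E) + V = (2291859 - 4735768) - 3962841429/42167 = -2443909 - 3962841429/42167 = -107015152232/42167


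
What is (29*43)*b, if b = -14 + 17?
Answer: 3741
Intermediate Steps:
b = 3
(29*43)*b = (29*43)*3 = 1247*3 = 3741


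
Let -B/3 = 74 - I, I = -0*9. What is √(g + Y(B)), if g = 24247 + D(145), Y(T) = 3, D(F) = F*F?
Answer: 5*√1811 ≈ 212.78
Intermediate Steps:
I = 0 (I = -1*0 = 0)
D(F) = F²
B = -222 (B = -3*(74 - 1*0) = -3*(74 + 0) = -3*74 = -222)
g = 45272 (g = 24247 + 145² = 24247 + 21025 = 45272)
√(g + Y(B)) = √(45272 + 3) = √45275 = 5*√1811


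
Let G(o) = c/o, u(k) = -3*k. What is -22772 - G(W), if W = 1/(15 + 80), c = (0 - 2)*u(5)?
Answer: -25622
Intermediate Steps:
c = 30 (c = (0 - 2)*(-3*5) = -2*(-15) = 30)
W = 1/95 ≈ 0.010526
G(o) = 30/o
-22772 - G(W) = -22772 - 30/1/95 = -22772 - 30*95 = -22772 - 1*2850 = -22772 - 2850 = -25622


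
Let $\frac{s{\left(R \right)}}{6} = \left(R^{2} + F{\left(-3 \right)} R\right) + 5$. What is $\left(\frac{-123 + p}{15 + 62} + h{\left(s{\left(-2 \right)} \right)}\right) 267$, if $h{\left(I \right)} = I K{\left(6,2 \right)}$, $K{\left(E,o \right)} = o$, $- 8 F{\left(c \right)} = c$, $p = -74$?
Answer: $\frac{1982742}{77} \approx 25750.0$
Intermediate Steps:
$F{\left(c \right)} = - \frac{c}{8}$
$s{\left(R \right)} = 30 + 6 R^{2} + \frac{9 R}{4}$ ($s{\left(R \right)} = 6 \left(\left(R^{2} + \left(- \frac{1}{8}\right) \left(-3\right) R\right) + 5\right) = 6 \left(\left(R^{2} + \frac{3 R}{8}\right) + 5\right) = 6 \left(5 + R^{2} + \frac{3 R}{8}\right) = 30 + 6 R^{2} + \frac{9 R}{4}$)
$h{\left(I \right)} = 2 I$ ($h{\left(I \right)} = I 2 = 2 I$)
$\left(\frac{-123 + p}{15 + 62} + h{\left(s{\left(-2 \right)} \right)}\right) 267 = \left(\frac{-123 - 74}{15 + 62} + 2 \left(30 + 6 \left(-2\right)^{2} + \frac{9}{4} \left(-2\right)\right)\right) 267 = \left(- \frac{197}{77} + 2 \left(30 + 6 \cdot 4 - \frac{9}{2}\right)\right) 267 = \left(\left(-197\right) \frac{1}{77} + 2 \left(30 + 24 - \frac{9}{2}\right)\right) 267 = \left(- \frac{197}{77} + 2 \cdot \frac{99}{2}\right) 267 = \left(- \frac{197}{77} + 99\right) 267 = \frac{7426}{77} \cdot 267 = \frac{1982742}{77}$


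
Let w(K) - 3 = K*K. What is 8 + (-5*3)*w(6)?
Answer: -577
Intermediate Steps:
w(K) = 3 + K**2 (w(K) = 3 + K*K = 3 + K**2)
8 + (-5*3)*w(6) = 8 + (-5*3)*(3 + 6**2) = 8 - 15*(3 + 36) = 8 - 15*39 = 8 - 585 = -577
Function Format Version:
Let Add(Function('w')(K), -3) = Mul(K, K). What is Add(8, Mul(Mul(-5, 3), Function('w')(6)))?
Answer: -577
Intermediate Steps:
Function('w')(K) = Add(3, Pow(K, 2)) (Function('w')(K) = Add(3, Mul(K, K)) = Add(3, Pow(K, 2)))
Add(8, Mul(Mul(-5, 3), Function('w')(6))) = Add(8, Mul(Mul(-5, 3), Add(3, Pow(6, 2)))) = Add(8, Mul(-15, Add(3, 36))) = Add(8, Mul(-15, 39)) = Add(8, -585) = -577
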